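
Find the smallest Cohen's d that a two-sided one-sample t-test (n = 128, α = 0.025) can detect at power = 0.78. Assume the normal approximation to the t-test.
d ≈ 0.27

Minimum detectable effect (one-sample t-test, normal approximation):
d = (z_{α/2} + z_β) / √n
d = (2.241 + 0.772) / √128
d = 3.014 / 11.314
d ≈ 0.27

By Cohen's convention (0.2 small / 0.5 medium / 0.8 large): small effect.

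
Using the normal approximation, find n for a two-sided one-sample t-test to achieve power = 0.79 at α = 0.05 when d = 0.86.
n = 11

Sample size formula (one-sample t-test, normal approximation):
n = ((z_{α/2} + z_β) / d)²

z_{α/2} = 1.960 (for α = 0.05, two-sided)
z_β = 0.806 (for power = 0.79)
d = 0.86

n = ((1.960 + 0.806) / 0.86)²
n = (3.216)²
n ≈ 10.34
Round up to the next whole number: n = 11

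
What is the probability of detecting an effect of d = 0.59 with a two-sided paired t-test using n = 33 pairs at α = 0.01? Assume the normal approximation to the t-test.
Power ≈ 0.79

Power calculation (paired t-test, normal approximation):
z_β = d · √n - z_{α/2}
z_β = 0.59 · √33 - 2.576
z_β = 0.59 · 5.745 - 2.576
z_β = 0.813

Power = Φ(z_β) = Φ(0.813) ≈ 0.792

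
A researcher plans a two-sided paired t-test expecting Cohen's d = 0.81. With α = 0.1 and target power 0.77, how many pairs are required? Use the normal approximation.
n = 9 pairs

Sample size formula (paired t-test, normal approximation):
n = ((z_{α/2} + z_β) / d)²

z_{α/2} = 1.645 (for α = 0.1, two-sided)
z_β = 0.739 (for power = 0.77)
d = 0.81

n = ((1.645 + 0.739) / 0.81)²
n = (2.943)²
n ≈ 8.66
Round up to the next whole number: n = 9 pairs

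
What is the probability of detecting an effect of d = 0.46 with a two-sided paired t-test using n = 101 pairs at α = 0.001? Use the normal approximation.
Power ≈ 0.91

Power calculation (paired t-test, normal approximation):
z_β = d · √n - z_{α/2}
z_β = 0.46 · √101 - 3.291
z_β = 0.46 · 10.050 - 3.291
z_β = 1.332

Power = Φ(z_β) = Φ(1.332) ≈ 0.909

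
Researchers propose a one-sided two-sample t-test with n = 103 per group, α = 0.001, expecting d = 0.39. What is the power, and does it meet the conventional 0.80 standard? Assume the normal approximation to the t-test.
Power ≈ 0.39; the study is underpowered (power < 0.80)

Power calculation (two-sample t-test, normal approximation):
z_β = d · √(n/2) - z_α
z_β = 0.39 · √(103/2) - 3.090
z_β = 0.39 · 7.176 - 3.090
z_β = -0.291

Power = Φ(z_β) = Φ(-0.291) ≈ 0.385

Effect size d = 0.39 is small by Cohen's convention (0.2/0.5/0.8).

Threshold: power ≥ 0.80 is conventionally adequate.
Power ≈ 0.39 → the study is underpowered (power < 0.80).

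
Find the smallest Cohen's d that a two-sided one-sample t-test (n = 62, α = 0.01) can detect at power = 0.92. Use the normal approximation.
d ≈ 0.51

Minimum detectable effect (one-sample t-test, normal approximation):
d = (z_{α/2} + z_β) / √n
d = (2.576 + 1.405) / √62
d = 3.981 / 7.874
d ≈ 0.51

By Cohen's convention (0.2 small / 0.5 medium / 0.8 large): medium effect.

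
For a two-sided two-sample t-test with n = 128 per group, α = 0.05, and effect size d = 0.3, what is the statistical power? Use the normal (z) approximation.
Power ≈ 0.67

Power calculation (two-sample t-test, normal approximation):
z_β = d · √(n/2) - z_{α/2}
z_β = 0.3 · √(128/2) - 1.960
z_β = 0.3 · 8.000 - 1.960
z_β = 0.440

Power = Φ(z_β) = Φ(0.440) ≈ 0.670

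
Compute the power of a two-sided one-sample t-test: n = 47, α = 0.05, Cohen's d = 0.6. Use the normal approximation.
Power ≈ 0.98

Power calculation (one-sample t-test, normal approximation):
z_β = d · √n - z_{α/2}
z_β = 0.6 · √47 - 1.960
z_β = 0.6 · 6.856 - 1.960
z_β = 2.153

Power = Φ(z_β) = Φ(2.153) ≈ 0.984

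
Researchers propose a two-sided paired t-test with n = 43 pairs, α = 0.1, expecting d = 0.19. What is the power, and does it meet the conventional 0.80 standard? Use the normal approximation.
Power ≈ 0.34; the study is underpowered (power < 0.80)

Power calculation (paired t-test, normal approximation):
z_β = d · √n - z_{α/2}
z_β = 0.19 · √43 - 1.645
z_β = 0.19 · 6.557 - 1.645
z_β = -0.399

Power = Φ(z_β) = Φ(-0.399) ≈ 0.345

Effect size d = 0.19 is very small by Cohen's convention (0.2/0.5/0.8).

Threshold: power ≥ 0.80 is conventionally adequate.
Power ≈ 0.34 → the study is underpowered (power < 0.80).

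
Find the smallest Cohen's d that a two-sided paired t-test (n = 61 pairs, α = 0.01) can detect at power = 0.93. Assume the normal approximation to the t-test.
d ≈ 0.52

Minimum detectable effect (paired t-test, normal approximation):
d = (z_{α/2} + z_β) / √n
d = (2.576 + 1.476) / √61
d = 4.052 / 7.810
d ≈ 0.52

By Cohen's convention (0.2 small / 0.5 medium / 0.8 large): medium effect.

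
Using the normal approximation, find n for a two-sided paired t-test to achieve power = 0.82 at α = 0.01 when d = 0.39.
n = 81 pairs

Sample size formula (paired t-test, normal approximation):
n = ((z_{α/2} + z_β) / d)²

z_{α/2} = 2.576 (for α = 0.01, two-sided)
z_β = 0.915 (for power = 0.82)
d = 0.39

n = ((2.576 + 0.915) / 0.39)²
n = (8.951)²
n ≈ 80.12
Round up to the next whole number: n = 81 pairs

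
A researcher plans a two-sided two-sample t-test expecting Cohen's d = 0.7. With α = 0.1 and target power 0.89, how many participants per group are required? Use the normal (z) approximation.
n = 34 per group

Sample size formula (two-sample t-test, normal approximation):
n = 2 · ((z_{α/2} + z_β) / d)²

z_{α/2} = 1.645 (for α = 0.1, two-sided)
z_β = 1.227 (for power = 0.89)
d = 0.7

n = 2 · ((1.645 + 1.227) / 0.7)²
n = 2 · (4.103)²
n ≈ 33.67
Round up to the next whole number: n = 34 per group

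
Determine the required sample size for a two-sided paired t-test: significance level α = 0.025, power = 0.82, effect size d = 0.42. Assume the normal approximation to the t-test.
n = 57 pairs

Sample size formula (paired t-test, normal approximation):
n = ((z_{α/2} + z_β) / d)²

z_{α/2} = 2.241 (for α = 0.025, two-sided)
z_β = 0.915 (for power = 0.82)
d = 0.42

n = ((2.241 + 0.915) / 0.42)²
n = (7.514)²
n ≈ 56.46
Round up to the next whole number: n = 57 pairs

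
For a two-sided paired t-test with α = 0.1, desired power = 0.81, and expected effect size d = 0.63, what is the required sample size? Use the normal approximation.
n = 17 pairs

Sample size formula (paired t-test, normal approximation):
n = ((z_{α/2} + z_β) / d)²

z_{α/2} = 1.645 (for α = 0.1, two-sided)
z_β = 0.878 (for power = 0.81)
d = 0.63

n = ((1.645 + 0.878) / 0.63)²
n = (4.005)²
n ≈ 16.04
Round up to the next whole number: n = 17 pairs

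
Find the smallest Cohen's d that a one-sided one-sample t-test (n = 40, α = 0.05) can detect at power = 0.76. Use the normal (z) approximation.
d ≈ 0.37

Minimum detectable effect (one-sample t-test, normal approximation):
d = (z_α + z_β) / √n
d = (1.645 + 0.706) / √40
d = 2.351 / 6.325
d ≈ 0.37

By Cohen's convention (0.2 small / 0.5 medium / 0.8 large): small effect.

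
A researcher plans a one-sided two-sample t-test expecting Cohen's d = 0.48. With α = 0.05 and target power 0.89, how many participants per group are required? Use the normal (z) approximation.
n = 72 per group

Sample size formula (two-sample t-test, normal approximation):
n = 2 · ((z_α + z_β) / d)²

z_α = 1.645 (for α = 0.05, one-sided)
z_β = 1.227 (for power = 0.89)
d = 0.48

n = 2 · ((1.645 + 1.227) / 0.48)²
n = 2 · (5.983)²
n ≈ 71.59
Round up to the next whole number: n = 72 per group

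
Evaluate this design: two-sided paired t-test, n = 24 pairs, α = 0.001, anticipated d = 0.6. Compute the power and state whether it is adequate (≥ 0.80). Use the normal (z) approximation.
Power ≈ 0.36; the study is underpowered (power < 0.80)

Power calculation (paired t-test, normal approximation):
z_β = d · √n - z_{α/2}
z_β = 0.6 · √24 - 3.291
z_β = 0.6 · 4.899 - 3.291
z_β = -0.351

Power = Φ(z_β) = Φ(-0.351) ≈ 0.363

Effect size d = 0.6 is medium by Cohen's convention (0.2/0.5/0.8).

Threshold: power ≥ 0.80 is conventionally adequate.
Power ≈ 0.36 → the study is underpowered (power < 0.80).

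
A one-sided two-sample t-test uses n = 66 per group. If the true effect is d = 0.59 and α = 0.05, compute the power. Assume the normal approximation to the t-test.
Power ≈ 0.96

Power calculation (two-sample t-test, normal approximation):
z_β = d · √(n/2) - z_α
z_β = 0.59 · √(66/2) - 1.645
z_β = 0.59 · 5.745 - 1.645
z_β = 1.744

Power = Φ(z_β) = Φ(1.744) ≈ 0.959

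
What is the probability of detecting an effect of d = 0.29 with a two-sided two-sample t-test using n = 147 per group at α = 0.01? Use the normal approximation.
Power ≈ 0.46

Power calculation (two-sample t-test, normal approximation):
z_β = d · √(n/2) - z_{α/2}
z_β = 0.29 · √(147/2) - 2.576
z_β = 0.29 · 8.573 - 2.576
z_β = -0.090

Power = Φ(z_β) = Φ(-0.090) ≈ 0.464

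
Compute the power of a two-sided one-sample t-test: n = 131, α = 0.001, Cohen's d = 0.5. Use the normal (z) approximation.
Power ≈ 0.99

Power calculation (one-sample t-test, normal approximation):
z_β = d · √n - z_{α/2}
z_β = 0.5 · √131 - 3.291
z_β = 0.5 · 11.446 - 3.291
z_β = 2.432

Power = Φ(z_β) = Φ(2.432) ≈ 0.992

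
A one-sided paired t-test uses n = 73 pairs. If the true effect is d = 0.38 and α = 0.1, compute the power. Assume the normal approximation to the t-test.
Power ≈ 0.98

Power calculation (paired t-test, normal approximation):
z_β = d · √n - z_α
z_β = 0.38 · √73 - 1.282
z_β = 0.38 · 8.544 - 1.282
z_β = 1.965

Power = Φ(z_β) = Φ(1.965) ≈ 0.975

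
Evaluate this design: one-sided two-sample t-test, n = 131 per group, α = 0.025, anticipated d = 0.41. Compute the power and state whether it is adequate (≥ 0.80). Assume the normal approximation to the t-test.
Power ≈ 0.91; the study is adequately powered (power ≥ 0.80)

Power calculation (two-sample t-test, normal approximation):
z_β = d · √(n/2) - z_α
z_β = 0.41 · √(131/2) - 1.960
z_β = 0.41 · 8.093 - 1.960
z_β = 1.358

Power = Φ(z_β) = Φ(1.358) ≈ 0.913

Effect size d = 0.41 is small by Cohen's convention (0.2/0.5/0.8).

Threshold: power ≥ 0.80 is conventionally adequate.
Power ≈ 0.91 → the study is adequately powered (power ≥ 0.80).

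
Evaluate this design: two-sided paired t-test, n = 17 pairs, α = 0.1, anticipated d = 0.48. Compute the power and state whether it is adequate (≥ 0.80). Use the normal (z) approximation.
Power ≈ 0.63; the study is underpowered (power < 0.80)

Power calculation (paired t-test, normal approximation):
z_β = d · √n - z_{α/2}
z_β = 0.48 · √17 - 1.645
z_β = 0.48 · 4.123 - 1.645
z_β = 0.334

Power = Φ(z_β) = Φ(0.334) ≈ 0.631

Effect size d = 0.48 is small by Cohen's convention (0.2/0.5/0.8).

Threshold: power ≥ 0.80 is conventionally adequate.
Power ≈ 0.63 → the study is underpowered (power < 0.80).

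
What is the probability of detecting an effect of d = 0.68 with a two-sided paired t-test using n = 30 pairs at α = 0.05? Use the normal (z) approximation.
Power ≈ 0.96

Power calculation (paired t-test, normal approximation):
z_β = d · √n - z_{α/2}
z_β = 0.68 · √30 - 1.960
z_β = 0.68 · 5.477 - 1.960
z_β = 1.765

Power = Φ(z_β) = Φ(1.765) ≈ 0.961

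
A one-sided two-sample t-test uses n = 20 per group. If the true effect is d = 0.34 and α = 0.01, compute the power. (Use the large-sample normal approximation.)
Power ≈ 0.11

Power calculation (two-sample t-test, normal approximation):
z_β = d · √(n/2) - z_α
z_β = 0.34 · √(20/2) - 2.326
z_β = 0.34 · 3.162 - 2.326
z_β = -1.251

Power = Φ(z_β) = Φ(-1.251) ≈ 0.105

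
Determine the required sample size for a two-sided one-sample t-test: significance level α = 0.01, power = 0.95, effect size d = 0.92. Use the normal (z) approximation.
n = 22

Sample size formula (one-sample t-test, normal approximation):
n = ((z_{α/2} + z_β) / d)²

z_{α/2} = 2.576 (for α = 0.01, two-sided)
z_β = 1.645 (for power = 0.95)
d = 0.92

n = ((2.576 + 1.645) / 0.92)²
n = (4.588)²
n ≈ 21.05
Round up to the next whole number: n = 22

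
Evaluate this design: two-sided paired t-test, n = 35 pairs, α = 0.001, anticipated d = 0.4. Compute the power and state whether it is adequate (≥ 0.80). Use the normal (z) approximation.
Power ≈ 0.18; the study is underpowered (power < 0.80)

Power calculation (paired t-test, normal approximation):
z_β = d · √n - z_{α/2}
z_β = 0.4 · √35 - 3.291
z_β = 0.4 · 5.916 - 3.291
z_β = -0.924

Power = Φ(z_β) = Φ(-0.924) ≈ 0.178

Effect size d = 0.4 is small by Cohen's convention (0.2/0.5/0.8).

Threshold: power ≥ 0.80 is conventionally adequate.
Power ≈ 0.18 → the study is underpowered (power < 0.80).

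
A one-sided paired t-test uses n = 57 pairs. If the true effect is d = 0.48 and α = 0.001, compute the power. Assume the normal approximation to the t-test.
Power ≈ 0.70

Power calculation (paired t-test, normal approximation):
z_β = d · √n - z_α
z_β = 0.48 · √57 - 3.090
z_β = 0.48 · 7.550 - 3.090
z_β = 0.534

Power = Φ(z_β) = Φ(0.534) ≈ 0.703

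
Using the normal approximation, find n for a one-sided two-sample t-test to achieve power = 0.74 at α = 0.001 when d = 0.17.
n = 965 per group

Sample size formula (two-sample t-test, normal approximation):
n = 2 · ((z_α + z_β) / d)²

z_α = 3.090 (for α = 0.001, one-sided)
z_β = 0.643 (for power = 0.74)
d = 0.17

n = 2 · ((3.090 + 0.643) / 0.17)²
n = 2 · (21.959)²
n ≈ 964.40
Round up to the next whole number: n = 965 per group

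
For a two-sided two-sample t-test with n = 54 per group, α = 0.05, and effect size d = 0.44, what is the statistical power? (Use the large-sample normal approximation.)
Power ≈ 0.63

Power calculation (two-sample t-test, normal approximation):
z_β = d · √(n/2) - z_{α/2}
z_β = 0.44 · √(54/2) - 1.960
z_β = 0.44 · 5.196 - 1.960
z_β = 0.326

Power = Φ(z_β) = Φ(0.326) ≈ 0.628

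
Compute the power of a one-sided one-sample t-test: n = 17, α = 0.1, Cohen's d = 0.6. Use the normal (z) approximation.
Power ≈ 0.88

Power calculation (one-sample t-test, normal approximation):
z_β = d · √n - z_α
z_β = 0.6 · √17 - 1.282
z_β = 0.6 · 4.123 - 1.282
z_β = 1.192

Power = Φ(z_β) = Φ(1.192) ≈ 0.883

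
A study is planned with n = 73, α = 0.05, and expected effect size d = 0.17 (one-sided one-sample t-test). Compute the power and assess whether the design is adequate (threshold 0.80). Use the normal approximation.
Power ≈ 0.42; the study is underpowered (power < 0.80)

Power calculation (one-sample t-test, normal approximation):
z_β = d · √n - z_α
z_β = 0.17 · √73 - 1.645
z_β = 0.17 · 8.544 - 1.645
z_β = -0.192

Power = Φ(z_β) = Φ(-0.192) ≈ 0.424

Effect size d = 0.17 is very small by Cohen's convention (0.2/0.5/0.8).

Threshold: power ≥ 0.80 is conventionally adequate.
Power ≈ 0.42 → the study is underpowered (power < 0.80).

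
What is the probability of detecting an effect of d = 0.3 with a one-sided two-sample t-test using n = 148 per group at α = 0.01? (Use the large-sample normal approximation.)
Power ≈ 0.60

Power calculation (two-sample t-test, normal approximation):
z_β = d · √(n/2) - z_α
z_β = 0.3 · √(148/2) - 2.326
z_β = 0.3 · 8.602 - 2.326
z_β = 0.254

Power = Φ(z_β) = Φ(0.254) ≈ 0.600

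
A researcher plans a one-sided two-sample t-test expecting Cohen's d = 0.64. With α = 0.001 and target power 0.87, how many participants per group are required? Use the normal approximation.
n = 87 per group

Sample size formula (two-sample t-test, normal approximation):
n = 2 · ((z_α + z_β) / d)²

z_α = 3.090 (for α = 0.001, one-sided)
z_β = 1.126 (for power = 0.87)
d = 0.64

n = 2 · ((3.090 + 1.126) / 0.64)²
n = 2 · (6.588)²
n ≈ 86.80
Round up to the next whole number: n = 87 per group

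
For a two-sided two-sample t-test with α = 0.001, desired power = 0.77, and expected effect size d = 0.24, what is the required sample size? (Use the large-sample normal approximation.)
n = 564 per group

Sample size formula (two-sample t-test, normal approximation):
n = 2 · ((z_{α/2} + z_β) / d)²

z_{α/2} = 3.291 (for α = 0.001, two-sided)
z_β = 0.739 (for power = 0.77)
d = 0.24

n = 2 · ((3.291 + 0.739) / 0.24)²
n = 2 · (16.792)²
n ≈ 563.94
Round up to the next whole number: n = 564 per group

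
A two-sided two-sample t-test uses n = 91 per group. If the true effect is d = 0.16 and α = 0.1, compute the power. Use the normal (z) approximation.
Power ≈ 0.29

Power calculation (two-sample t-test, normal approximation):
z_β = d · √(n/2) - z_{α/2}
z_β = 0.16 · √(91/2) - 1.645
z_β = 0.16 · 6.745 - 1.645
z_β = -0.566

Power = Φ(z_β) = Φ(-0.566) ≈ 0.286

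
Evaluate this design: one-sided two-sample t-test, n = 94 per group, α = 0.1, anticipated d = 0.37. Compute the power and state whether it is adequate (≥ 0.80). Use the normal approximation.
Power ≈ 0.90; the study is adequately powered (power ≥ 0.80)

Power calculation (two-sample t-test, normal approximation):
z_β = d · √(n/2) - z_α
z_β = 0.37 · √(94/2) - 1.282
z_β = 0.37 · 6.856 - 1.282
z_β = 1.255

Power = Φ(z_β) = Φ(1.255) ≈ 0.895

Effect size d = 0.37 is small by Cohen's convention (0.2/0.5/0.8).

Threshold: power ≥ 0.80 is conventionally adequate.
Power ≈ 0.90 → the study is adequately powered (power ≥ 0.80).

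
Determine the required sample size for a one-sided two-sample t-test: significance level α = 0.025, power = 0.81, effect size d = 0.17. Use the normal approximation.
n = 558 per group

Sample size formula (two-sample t-test, normal approximation):
n = 2 · ((z_α + z_β) / d)²

z_α = 1.960 (for α = 0.025, one-sided)
z_β = 0.878 (for power = 0.81)
d = 0.17

n = 2 · ((1.960 + 0.878) / 0.17)²
n = 2 · (16.694)²
n ≈ 557.38
Round up to the next whole number: n = 558 per group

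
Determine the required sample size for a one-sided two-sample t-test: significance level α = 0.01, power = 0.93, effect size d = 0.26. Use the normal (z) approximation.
n = 428 per group

Sample size formula (two-sample t-test, normal approximation):
n = 2 · ((z_α + z_β) / d)²

z_α = 2.326 (for α = 0.01, one-sided)
z_β = 1.476 (for power = 0.93)
d = 0.26

n = 2 · ((2.326 + 1.476) / 0.26)²
n = 2 · (14.623)²
n ≈ 427.66
Round up to the next whole number: n = 428 per group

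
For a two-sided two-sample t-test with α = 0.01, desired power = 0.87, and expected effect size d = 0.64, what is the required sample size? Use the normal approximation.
n = 67 per group

Sample size formula (two-sample t-test, normal approximation):
n = 2 · ((z_{α/2} + z_β) / d)²

z_{α/2} = 2.576 (for α = 0.01, two-sided)
z_β = 1.126 (for power = 0.87)
d = 0.64

n = 2 · ((2.576 + 1.126) / 0.64)²
n = 2 · (5.784)²
n ≈ 66.91
Round up to the next whole number: n = 67 per group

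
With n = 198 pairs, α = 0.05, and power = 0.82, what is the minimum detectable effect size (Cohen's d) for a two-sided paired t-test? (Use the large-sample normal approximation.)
d ≈ 0.20

Minimum detectable effect (paired t-test, normal approximation):
d = (z_{α/2} + z_β) / √n
d = (1.960 + 0.915) / √198
d = 2.875 / 14.071
d ≈ 0.20

By Cohen's convention (0.2 small / 0.5 medium / 0.8 large): small effect.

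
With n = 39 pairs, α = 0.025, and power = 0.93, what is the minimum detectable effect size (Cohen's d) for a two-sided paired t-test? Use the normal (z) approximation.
d ≈ 0.60

Minimum detectable effect (paired t-test, normal approximation):
d = (z_{α/2} + z_β) / √n
d = (2.241 + 1.476) / √39
d = 3.717 / 6.245
d ≈ 0.60

By Cohen's convention (0.2 small / 0.5 medium / 0.8 large): medium effect.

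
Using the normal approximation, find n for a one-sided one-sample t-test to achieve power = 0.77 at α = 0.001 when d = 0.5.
n = 59

Sample size formula (one-sample t-test, normal approximation):
n = ((z_α + z_β) / d)²

z_α = 3.090 (for α = 0.001, one-sided)
z_β = 0.739 (for power = 0.77)
d = 0.5

n = ((3.090 + 0.739) / 0.5)²
n = (7.658)²
n ≈ 58.64
Round up to the next whole number: n = 59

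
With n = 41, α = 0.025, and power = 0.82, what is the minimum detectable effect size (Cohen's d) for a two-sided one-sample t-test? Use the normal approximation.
d ≈ 0.49

Minimum detectable effect (one-sample t-test, normal approximation):
d = (z_{α/2} + z_β) / √n
d = (2.241 + 0.915) / √41
d = 3.157 / 6.403
d ≈ 0.49

By Cohen's convention (0.2 small / 0.5 medium / 0.8 large): small effect.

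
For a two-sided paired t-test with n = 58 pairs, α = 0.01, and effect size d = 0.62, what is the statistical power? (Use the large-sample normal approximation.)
Power ≈ 0.98

Power calculation (paired t-test, normal approximation):
z_β = d · √n - z_{α/2}
z_β = 0.62 · √58 - 2.576
z_β = 0.62 · 7.616 - 2.576
z_β = 2.146

Power = Φ(z_β) = Φ(2.146) ≈ 0.984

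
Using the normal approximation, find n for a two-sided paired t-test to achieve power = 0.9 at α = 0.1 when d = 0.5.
n = 35 pairs

Sample size formula (paired t-test, normal approximation):
n = ((z_{α/2} + z_β) / d)²

z_{α/2} = 1.645 (for α = 0.1, two-sided)
z_β = 1.282 (for power = 0.9)
d = 0.5

n = ((1.645 + 1.282) / 0.5)²
n = (5.854)²
n ≈ 34.27
Round up to the next whole number: n = 35 pairs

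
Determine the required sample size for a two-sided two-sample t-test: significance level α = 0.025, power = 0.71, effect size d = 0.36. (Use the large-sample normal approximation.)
n = 121 per group

Sample size formula (two-sample t-test, normal approximation):
n = 2 · ((z_{α/2} + z_β) / d)²

z_{α/2} = 2.241 (for α = 0.025, two-sided)
z_β = 0.553 (for power = 0.71)
d = 0.36

n = 2 · ((2.241 + 0.553) / 0.36)²
n = 2 · (7.761)²
n ≈ 120.47
Round up to the next whole number: n = 121 per group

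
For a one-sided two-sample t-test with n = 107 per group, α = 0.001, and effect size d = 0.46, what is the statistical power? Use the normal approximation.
Power ≈ 0.61

Power calculation (two-sample t-test, normal approximation):
z_β = d · √(n/2) - z_α
z_β = 0.46 · √(107/2) - 3.090
z_β = 0.46 · 7.314 - 3.090
z_β = 0.274

Power = Φ(z_β) = Φ(0.274) ≈ 0.608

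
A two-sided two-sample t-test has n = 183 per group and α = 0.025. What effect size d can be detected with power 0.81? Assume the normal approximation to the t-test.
d ≈ 0.33

Minimum detectable effect (two-sample t-test, normal approximation):
d = (z_{α/2} + z_β) / √(n/2)
d = (2.241 + 0.878) / √(183/2)
d = 3.119 / 9.566
d ≈ 0.33

By Cohen's convention (0.2 small / 0.5 medium / 0.8 large): small effect.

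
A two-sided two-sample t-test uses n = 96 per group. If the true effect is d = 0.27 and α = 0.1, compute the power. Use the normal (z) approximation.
Power ≈ 0.59

Power calculation (two-sample t-test, normal approximation):
z_β = d · √(n/2) - z_{α/2}
z_β = 0.27 · √(96/2) - 1.645
z_β = 0.27 · 6.928 - 1.645
z_β = 0.226

Power = Φ(z_β) = Φ(0.226) ≈ 0.589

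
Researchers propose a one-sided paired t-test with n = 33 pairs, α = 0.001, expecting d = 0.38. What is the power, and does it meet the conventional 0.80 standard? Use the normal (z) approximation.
Power ≈ 0.18; the study is underpowered (power < 0.80)

Power calculation (paired t-test, normal approximation):
z_β = d · √n - z_α
z_β = 0.38 · √33 - 3.090
z_β = 0.38 · 5.745 - 3.090
z_β = -0.907

Power = Φ(z_β) = Φ(-0.907) ≈ 0.182

Effect size d = 0.38 is small by Cohen's convention (0.2/0.5/0.8).

Threshold: power ≥ 0.80 is conventionally adequate.
Power ≈ 0.18 → the study is underpowered (power < 0.80).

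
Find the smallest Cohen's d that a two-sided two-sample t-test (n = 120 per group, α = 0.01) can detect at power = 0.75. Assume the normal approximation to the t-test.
d ≈ 0.42

Minimum detectable effect (two-sample t-test, normal approximation):
d = (z_{α/2} + z_β) / √(n/2)
d = (2.576 + 0.674) / √(120/2)
d = 3.250 / 7.746
d ≈ 0.42

By Cohen's convention (0.2 small / 0.5 medium / 0.8 large): small effect.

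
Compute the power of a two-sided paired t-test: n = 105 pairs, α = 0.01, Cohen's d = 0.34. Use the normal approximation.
Power ≈ 0.82

Power calculation (paired t-test, normal approximation):
z_β = d · √n - z_{α/2}
z_β = 0.34 · √105 - 2.576
z_β = 0.34 · 10.247 - 2.576
z_β = 0.908

Power = Φ(z_β) = Φ(0.908) ≈ 0.818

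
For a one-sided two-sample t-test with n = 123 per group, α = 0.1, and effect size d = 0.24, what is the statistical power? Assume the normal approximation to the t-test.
Power ≈ 0.73

Power calculation (two-sample t-test, normal approximation):
z_β = d · √(n/2) - z_α
z_β = 0.24 · √(123/2) - 1.282
z_β = 0.24 · 7.842 - 1.282
z_β = 0.601

Power = Φ(z_β) = Φ(0.601) ≈ 0.726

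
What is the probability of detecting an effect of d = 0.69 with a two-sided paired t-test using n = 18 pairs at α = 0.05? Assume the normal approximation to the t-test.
Power ≈ 0.83

Power calculation (paired t-test, normal approximation):
z_β = d · √n - z_{α/2}
z_β = 0.69 · √18 - 1.960
z_β = 0.69 · 4.243 - 1.960
z_β = 0.967

Power = Φ(z_β) = Φ(0.967) ≈ 0.833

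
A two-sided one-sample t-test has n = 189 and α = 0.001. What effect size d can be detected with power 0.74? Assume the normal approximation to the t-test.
d ≈ 0.29

Minimum detectable effect (one-sample t-test, normal approximation):
d = (z_{α/2} + z_β) / √n
d = (3.291 + 0.643) / √189
d = 3.934 / 13.748
d ≈ 0.29

By Cohen's convention (0.2 small / 0.5 medium / 0.8 large): small effect.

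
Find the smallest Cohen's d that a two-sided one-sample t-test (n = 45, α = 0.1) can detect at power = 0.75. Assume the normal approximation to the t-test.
d ≈ 0.35

Minimum detectable effect (one-sample t-test, normal approximation):
d = (z_{α/2} + z_β) / √n
d = (1.645 + 0.674) / √45
d = 2.319 / 6.708
d ≈ 0.35

By Cohen's convention (0.2 small / 0.5 medium / 0.8 large): small effect.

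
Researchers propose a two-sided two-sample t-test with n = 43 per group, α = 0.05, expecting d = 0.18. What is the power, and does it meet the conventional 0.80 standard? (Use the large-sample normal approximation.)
Power ≈ 0.13; the study is underpowered (power < 0.80)

Power calculation (two-sample t-test, normal approximation):
z_β = d · √(n/2) - z_{α/2}
z_β = 0.18 · √(43/2) - 1.960
z_β = 0.18 · 4.637 - 1.960
z_β = -1.125

Power = Φ(z_β) = Φ(-1.125) ≈ 0.130

Effect size d = 0.18 is very small by Cohen's convention (0.2/0.5/0.8).

Threshold: power ≥ 0.80 is conventionally adequate.
Power ≈ 0.13 → the study is underpowered (power < 0.80).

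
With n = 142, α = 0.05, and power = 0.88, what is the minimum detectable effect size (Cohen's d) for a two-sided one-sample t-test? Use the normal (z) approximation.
d ≈ 0.26

Minimum detectable effect (one-sample t-test, normal approximation):
d = (z_{α/2} + z_β) / √n
d = (1.960 + 1.175) / √142
d = 3.135 / 11.916
d ≈ 0.26

By Cohen's convention (0.2 small / 0.5 medium / 0.8 large): small effect.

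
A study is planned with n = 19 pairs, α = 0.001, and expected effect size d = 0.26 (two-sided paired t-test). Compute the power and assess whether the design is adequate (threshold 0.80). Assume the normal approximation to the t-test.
Power ≈ 0.02; the study is underpowered (power < 0.80)

Power calculation (paired t-test, normal approximation):
z_β = d · √n - z_{α/2}
z_β = 0.26 · √19 - 3.291
z_β = 0.26 · 4.359 - 3.291
z_β = -2.157

Power = Φ(z_β) = Φ(-2.157) ≈ 0.015

Effect size d = 0.26 is small by Cohen's convention (0.2/0.5/0.8).

Threshold: power ≥ 0.80 is conventionally adequate.
Power ≈ 0.02 → the study is underpowered (power < 0.80).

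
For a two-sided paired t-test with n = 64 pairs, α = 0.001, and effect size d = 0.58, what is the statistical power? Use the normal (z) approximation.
Power ≈ 0.91

Power calculation (paired t-test, normal approximation):
z_β = d · √n - z_{α/2}
z_β = 0.58 · √64 - 3.291
z_β = 0.58 · 8.000 - 3.291
z_β = 1.349

Power = Φ(z_β) = Φ(1.349) ≈ 0.911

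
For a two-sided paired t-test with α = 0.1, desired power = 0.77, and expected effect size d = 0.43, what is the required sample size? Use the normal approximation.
n = 31 pairs

Sample size formula (paired t-test, normal approximation):
n = ((z_{α/2} + z_β) / d)²

z_{α/2} = 1.645 (for α = 0.1, two-sided)
z_β = 0.739 (for power = 0.77)
d = 0.43

n = ((1.645 + 0.739) / 0.43)²
n = (5.544)²
n ≈ 30.74
Round up to the next whole number: n = 31 pairs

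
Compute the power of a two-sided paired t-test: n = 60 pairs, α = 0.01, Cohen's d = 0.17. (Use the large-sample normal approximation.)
Power ≈ 0.10

Power calculation (paired t-test, normal approximation):
z_β = d · √n - z_{α/2}
z_β = 0.17 · √60 - 2.576
z_β = 0.17 · 7.746 - 2.576
z_β = -1.259

Power = Φ(z_β) = Φ(-1.259) ≈ 0.104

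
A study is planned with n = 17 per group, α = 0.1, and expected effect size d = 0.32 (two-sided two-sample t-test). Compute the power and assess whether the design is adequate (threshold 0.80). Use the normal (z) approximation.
Power ≈ 0.24; the study is underpowered (power < 0.80)

Power calculation (two-sample t-test, normal approximation):
z_β = d · √(n/2) - z_{α/2}
z_β = 0.32 · √(17/2) - 1.645
z_β = 0.32 · 2.915 - 1.645
z_β = -0.712

Power = Φ(z_β) = Φ(-0.712) ≈ 0.238

Effect size d = 0.32 is small by Cohen's convention (0.2/0.5/0.8).

Threshold: power ≥ 0.80 is conventionally adequate.
Power ≈ 0.24 → the study is underpowered (power < 0.80).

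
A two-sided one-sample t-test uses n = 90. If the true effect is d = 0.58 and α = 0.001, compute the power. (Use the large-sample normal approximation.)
Power ≈ 0.99

Power calculation (one-sample t-test, normal approximation):
z_β = d · √n - z_{α/2}
z_β = 0.58 · √90 - 3.291
z_β = 0.58 · 9.487 - 3.291
z_β = 2.212

Power = Φ(z_β) = Φ(2.212) ≈ 0.987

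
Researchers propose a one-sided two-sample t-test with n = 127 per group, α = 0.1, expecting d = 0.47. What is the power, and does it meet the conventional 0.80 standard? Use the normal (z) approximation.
Power ≈ 0.99; the study is adequately powered (power ≥ 0.80)

Power calculation (two-sample t-test, normal approximation):
z_β = d · √(n/2) - z_α
z_β = 0.47 · √(127/2) - 1.282
z_β = 0.47 · 7.969 - 1.282
z_β = 2.464

Power = Φ(z_β) = Φ(2.464) ≈ 0.993

Effect size d = 0.47 is small by Cohen's convention (0.2/0.5/0.8).

Threshold: power ≥ 0.80 is conventionally adequate.
Power ≈ 0.99 → the study is adequately powered (power ≥ 0.80).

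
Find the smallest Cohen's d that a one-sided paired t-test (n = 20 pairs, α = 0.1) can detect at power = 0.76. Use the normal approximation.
d ≈ 0.44

Minimum detectable effect (paired t-test, normal approximation):
d = (z_α + z_β) / √n
d = (1.282 + 0.706) / √20
d = 1.988 / 4.472
d ≈ 0.44

By Cohen's convention (0.2 small / 0.5 medium / 0.8 large): small effect.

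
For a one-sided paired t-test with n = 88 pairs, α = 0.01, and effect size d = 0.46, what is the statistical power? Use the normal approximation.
Power ≈ 0.98

Power calculation (paired t-test, normal approximation):
z_β = d · √n - z_α
z_β = 0.46 · √88 - 2.326
z_β = 0.46 · 9.381 - 2.326
z_β = 1.989

Power = Φ(z_β) = Φ(1.989) ≈ 0.977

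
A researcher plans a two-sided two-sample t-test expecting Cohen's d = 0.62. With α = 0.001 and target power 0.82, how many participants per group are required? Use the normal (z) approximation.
n = 93 per group

Sample size formula (two-sample t-test, normal approximation):
n = 2 · ((z_{α/2} + z_β) / d)²

z_{α/2} = 3.291 (for α = 0.001, two-sided)
z_β = 0.915 (for power = 0.82)
d = 0.62

n = 2 · ((3.291 + 0.915) / 0.62)²
n = 2 · (6.784)²
n ≈ 92.05
Round up to the next whole number: n = 93 per group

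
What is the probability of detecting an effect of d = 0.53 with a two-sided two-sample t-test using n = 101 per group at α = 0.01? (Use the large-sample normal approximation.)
Power ≈ 0.88

Power calculation (two-sample t-test, normal approximation):
z_β = d · √(n/2) - z_{α/2}
z_β = 0.53 · √(101/2) - 2.576
z_β = 0.53 · 7.106 - 2.576
z_β = 1.191

Power = Φ(z_β) = Φ(1.191) ≈ 0.883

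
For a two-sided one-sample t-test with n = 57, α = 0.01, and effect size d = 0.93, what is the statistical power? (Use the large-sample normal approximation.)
Power ≈ 1.00

Power calculation (one-sample t-test, normal approximation):
z_β = d · √n - z_{α/2}
z_β = 0.93 · √57 - 2.576
z_β = 0.93 · 7.550 - 2.576
z_β = 4.446

Power = Φ(z_β) = Φ(4.446) ≈ 1.000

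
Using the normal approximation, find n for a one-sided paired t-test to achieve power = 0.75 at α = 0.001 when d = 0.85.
n = 20 pairs

Sample size formula (paired t-test, normal approximation):
n = ((z_α + z_β) / d)²

z_α = 3.090 (for α = 0.001, one-sided)
z_β = 0.674 (for power = 0.75)
d = 0.85

n = ((3.090 + 0.674) / 0.85)²
n = (4.428)²
n ≈ 19.61
Round up to the next whole number: n = 20 pairs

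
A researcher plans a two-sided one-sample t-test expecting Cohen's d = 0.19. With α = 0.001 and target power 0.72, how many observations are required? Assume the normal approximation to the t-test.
n = 416

Sample size formula (one-sample t-test, normal approximation):
n = ((z_{α/2} + z_β) / d)²

z_{α/2} = 3.291 (for α = 0.001, two-sided)
z_β = 0.583 (for power = 0.72)
d = 0.19

n = ((3.291 + 0.583) / 0.19)²
n = (20.389)²
n ≈ 415.71
Round up to the next whole number: n = 416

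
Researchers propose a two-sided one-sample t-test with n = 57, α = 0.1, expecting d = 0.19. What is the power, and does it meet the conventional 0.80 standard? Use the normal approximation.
Power ≈ 0.42; the study is underpowered (power < 0.80)

Power calculation (one-sample t-test, normal approximation):
z_β = d · √n - z_{α/2}
z_β = 0.19 · √57 - 1.645
z_β = 0.19 · 7.550 - 1.645
z_β = -0.210

Power = Φ(z_β) = Φ(-0.210) ≈ 0.417

Effect size d = 0.19 is very small by Cohen's convention (0.2/0.5/0.8).

Threshold: power ≥ 0.80 is conventionally adequate.
Power ≈ 0.42 → the study is underpowered (power < 0.80).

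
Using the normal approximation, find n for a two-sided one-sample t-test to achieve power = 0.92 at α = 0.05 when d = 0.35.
n = 93

Sample size formula (one-sample t-test, normal approximation):
n = ((z_{α/2} + z_β) / d)²

z_{α/2} = 1.960 (for α = 0.05, two-sided)
z_β = 1.405 (for power = 0.92)
d = 0.35

n = ((1.960 + 1.405) / 0.35)²
n = (9.614)²
n ≈ 92.43
Round up to the next whole number: n = 93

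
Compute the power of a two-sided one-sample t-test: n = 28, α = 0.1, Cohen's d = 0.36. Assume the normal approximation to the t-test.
Power ≈ 0.60

Power calculation (one-sample t-test, normal approximation):
z_β = d · √n - z_{α/2}
z_β = 0.36 · √28 - 1.645
z_β = 0.36 · 5.292 - 1.645
z_β = 0.260

Power = Φ(z_β) = Φ(0.260) ≈ 0.603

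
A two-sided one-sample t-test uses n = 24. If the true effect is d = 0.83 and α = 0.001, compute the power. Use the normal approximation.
Power ≈ 0.78

Power calculation (one-sample t-test, normal approximation):
z_β = d · √n - z_{α/2}
z_β = 0.83 · √24 - 3.291
z_β = 0.83 · 4.899 - 3.291
z_β = 0.776

Power = Φ(z_β) = Φ(0.776) ≈ 0.781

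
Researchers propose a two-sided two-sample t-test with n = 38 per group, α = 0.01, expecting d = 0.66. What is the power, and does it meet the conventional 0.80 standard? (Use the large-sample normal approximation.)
Power ≈ 0.62; the study is underpowered (power < 0.80)

Power calculation (two-sample t-test, normal approximation):
z_β = d · √(n/2) - z_{α/2}
z_β = 0.66 · √(38/2) - 2.576
z_β = 0.66 · 4.359 - 2.576
z_β = 0.301

Power = Φ(z_β) = Φ(0.301) ≈ 0.618

Effect size d = 0.66 is medium by Cohen's convention (0.2/0.5/0.8).

Threshold: power ≥ 0.80 is conventionally adequate.
Power ≈ 0.62 → the study is underpowered (power < 0.80).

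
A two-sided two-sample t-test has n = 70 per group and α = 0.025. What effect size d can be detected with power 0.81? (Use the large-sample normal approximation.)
d ≈ 0.53

Minimum detectable effect (two-sample t-test, normal approximation):
d = (z_{α/2} + z_β) / √(n/2)
d = (2.241 + 0.878) / √(70/2)
d = 3.119 / 5.916
d ≈ 0.53

By Cohen's convention (0.2 small / 0.5 medium / 0.8 large): medium effect.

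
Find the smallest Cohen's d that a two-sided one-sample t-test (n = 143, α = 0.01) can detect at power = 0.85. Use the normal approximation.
d ≈ 0.30

Minimum detectable effect (one-sample t-test, normal approximation):
d = (z_{α/2} + z_β) / √n
d = (2.576 + 1.036) / √143
d = 3.612 / 11.958
d ≈ 0.30

By Cohen's convention (0.2 small / 0.5 medium / 0.8 large): small effect.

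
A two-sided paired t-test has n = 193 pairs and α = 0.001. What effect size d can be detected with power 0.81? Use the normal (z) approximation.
d ≈ 0.30

Minimum detectable effect (paired t-test, normal approximation):
d = (z_{α/2} + z_β) / √n
d = (3.291 + 0.878) / √193
d = 4.168 / 13.892
d ≈ 0.30

By Cohen's convention (0.2 small / 0.5 medium / 0.8 large): small effect.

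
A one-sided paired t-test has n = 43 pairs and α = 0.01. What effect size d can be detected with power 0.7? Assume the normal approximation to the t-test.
d ≈ 0.43

Minimum detectable effect (paired t-test, normal approximation):
d = (z_α + z_β) / √n
d = (2.326 + 0.524) / √43
d = 2.851 / 6.557
d ≈ 0.43

By Cohen's convention (0.2 small / 0.5 medium / 0.8 large): small effect.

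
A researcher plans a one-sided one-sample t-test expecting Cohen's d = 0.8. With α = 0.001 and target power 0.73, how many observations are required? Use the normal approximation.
n = 22

Sample size formula (one-sample t-test, normal approximation):
n = ((z_α + z_β) / d)²

z_α = 3.090 (for α = 0.001, one-sided)
z_β = 0.613 (for power = 0.73)
d = 0.8

n = ((3.090 + 0.613) / 0.8)²
n = (4.629)²
n ≈ 21.43
Round up to the next whole number: n = 22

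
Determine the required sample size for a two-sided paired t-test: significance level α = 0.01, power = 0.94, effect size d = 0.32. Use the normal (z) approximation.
n = 167 pairs

Sample size formula (paired t-test, normal approximation):
n = ((z_{α/2} + z_β) / d)²

z_{α/2} = 2.576 (for α = 0.01, two-sided)
z_β = 1.555 (for power = 0.94)
d = 0.32

n = ((2.576 + 1.555) / 0.32)²
n = (12.909)²
n ≈ 166.64
Round up to the next whole number: n = 167 pairs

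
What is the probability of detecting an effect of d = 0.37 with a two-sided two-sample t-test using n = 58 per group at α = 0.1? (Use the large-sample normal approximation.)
Power ≈ 0.64

Power calculation (two-sample t-test, normal approximation):
z_β = d · √(n/2) - z_{α/2}
z_β = 0.37 · √(58/2) - 1.645
z_β = 0.37 · 5.385 - 1.645
z_β = 0.348

Power = Φ(z_β) = Φ(0.348) ≈ 0.636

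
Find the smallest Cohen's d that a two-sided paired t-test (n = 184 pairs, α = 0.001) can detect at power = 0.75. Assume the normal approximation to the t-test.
d ≈ 0.29

Minimum detectable effect (paired t-test, normal approximation):
d = (z_{α/2} + z_β) / √n
d = (3.291 + 0.674) / √184
d = 3.965 / 13.565
d ≈ 0.29

By Cohen's convention (0.2 small / 0.5 medium / 0.8 large): small effect.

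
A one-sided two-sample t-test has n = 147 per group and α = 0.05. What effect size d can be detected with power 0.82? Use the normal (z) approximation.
d ≈ 0.30

Minimum detectable effect (two-sample t-test, normal approximation):
d = (z_α + z_β) / √(n/2)
d = (1.645 + 0.915) / √(147/2)
d = 2.560 / 8.573
d ≈ 0.30

By Cohen's convention (0.2 small / 0.5 medium / 0.8 large): small effect.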